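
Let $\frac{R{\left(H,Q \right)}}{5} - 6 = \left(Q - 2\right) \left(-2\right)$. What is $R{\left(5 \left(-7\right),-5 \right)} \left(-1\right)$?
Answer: $-100$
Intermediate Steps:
$R{\left(H,Q \right)} = 50 - 10 Q$ ($R{\left(H,Q \right)} = 30 + 5 \left(Q - 2\right) \left(-2\right) = 30 + 5 \left(-2 + Q\right) \left(-2\right) = 30 + 5 \left(4 - 2 Q\right) = 30 - \left(-20 + 10 Q\right) = 50 - 10 Q$)
$R{\left(5 \left(-7\right),-5 \right)} \left(-1\right) = \left(50 - -50\right) \left(-1\right) = \left(50 + 50\right) \left(-1\right) = 100 \left(-1\right) = -100$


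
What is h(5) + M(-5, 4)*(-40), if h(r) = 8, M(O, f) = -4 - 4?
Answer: 328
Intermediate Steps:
M(O, f) = -8
h(5) + M(-5, 4)*(-40) = 8 - 8*(-40) = 8 + 320 = 328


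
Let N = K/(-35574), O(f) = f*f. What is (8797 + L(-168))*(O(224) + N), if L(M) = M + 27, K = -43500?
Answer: 2575166526624/5929 ≈ 4.3433e+8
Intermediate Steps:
L(M) = 27 + M
O(f) = f**2
N = 7250/5929 (N = -43500/(-35574) = -43500*(-1/35574) = 7250/5929 ≈ 1.2228)
(8797 + L(-168))*(O(224) + N) = (8797 + (27 - 168))*(224**2 + 7250/5929) = (8797 - 141)*(50176 + 7250/5929) = 8656*(297500754/5929) = 2575166526624/5929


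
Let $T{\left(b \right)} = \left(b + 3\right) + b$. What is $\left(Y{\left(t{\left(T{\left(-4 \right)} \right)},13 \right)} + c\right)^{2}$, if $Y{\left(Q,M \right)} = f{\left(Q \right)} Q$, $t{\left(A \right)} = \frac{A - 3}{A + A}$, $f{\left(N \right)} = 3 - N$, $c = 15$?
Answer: $\frac{175561}{625} \approx 280.9$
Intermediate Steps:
$T{\left(b \right)} = 3 + 2 b$ ($T{\left(b \right)} = \left(3 + b\right) + b = 3 + 2 b$)
$t{\left(A \right)} = \frac{-3 + A}{2 A}$
$Y{\left(Q,M \right)} = Q \left(3 - Q\right)$ ($Y{\left(Q,M \right)} = \left(3 - Q\right) Q = Q \left(3 - Q\right)$)
$\left(Y{\left(t{\left(T{\left(-4 \right)} \right)},13 \right)} + c\right)^{2} = \left(\frac{-3 + \left(3 + 2 \left(-4\right)\right)}{2 \left(3 + 2 \left(-4\right)\right)} \left(3 - \frac{-3 + \left(3 + 2 \left(-4\right)\right)}{2 \left(3 + 2 \left(-4\right)\right)}\right) + 15\right)^{2} = \left(\frac{-3 + \left(3 - 8\right)}{2 \left(3 - 8\right)} \left(3 - \frac{-3 + \left(3 - 8\right)}{2 \left(3 - 8\right)}\right) + 15\right)^{2} = \left(\frac{-3 - 5}{2 \left(-5\right)} \left(3 - \frac{-3 - 5}{2 \left(-5\right)}\right) + 15\right)^{2} = \left(\frac{1}{2} \left(- \frac{1}{5}\right) \left(-8\right) \left(3 - \frac{1}{2} \left(- \frac{1}{5}\right) \left(-8\right)\right) + 15\right)^{2} = \left(\frac{4 \left(3 - \frac{4}{5}\right)}{5} + 15\right)^{2} = \left(\frac{4}{5} \cdot \frac{11}{5} + 15\right)^{2} = \left(\frac{44}{25} + 15\right)^{2} = \left(\frac{419}{25}\right)^{2} = \frac{175561}{625}$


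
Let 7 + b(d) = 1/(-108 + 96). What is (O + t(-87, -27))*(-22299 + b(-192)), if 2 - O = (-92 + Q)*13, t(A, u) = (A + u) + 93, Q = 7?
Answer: -48448813/2 ≈ -2.4224e+7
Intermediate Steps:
t(A, u) = 93 + A + u
b(d) = -85/12 (b(d) = -7 + 1/(-108 + 96) = -7 + 1/(-12) = -7 - 1/12 = -85/12)
O = 1107 (O = 2 - (-92 + 7)*13 = 2 - (-85)*13 = 2 - 1*(-1105) = 2 + 1105 = 1107)
(O + t(-87, -27))*(-22299 + b(-192)) = (1107 + (93 - 87 - 27))*(-22299 - 85/12) = (1107 - 21)*(-267673/12) = 1086*(-267673/12) = -48448813/2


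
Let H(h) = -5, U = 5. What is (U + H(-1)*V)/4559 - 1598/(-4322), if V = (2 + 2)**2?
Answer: 3480566/9851999 ≈ 0.35329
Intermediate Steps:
V = 16 (V = 4**2 = 16)
(U + H(-1)*V)/4559 - 1598/(-4322) = (5 - 5*16)/4559 - 1598/(-4322) = (5 - 80)*(1/4559) - 1598*(-1/4322) = -75*1/4559 + 799/2161 = -75/4559 + 799/2161 = 3480566/9851999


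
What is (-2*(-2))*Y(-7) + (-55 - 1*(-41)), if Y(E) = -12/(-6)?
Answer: -6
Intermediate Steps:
Y(E) = 2 (Y(E) = -12*(-1/6) = 2)
(-2*(-2))*Y(-7) + (-55 - 1*(-41)) = -2*(-2)*2 + (-55 - 1*(-41)) = 4*2 + (-55 + 41) = 8 - 14 = -6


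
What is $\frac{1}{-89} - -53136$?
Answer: $\frac{4729103}{89} \approx 53136.0$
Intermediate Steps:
$\frac{1}{-89} - -53136 = - \frac{1}{89} + 53136 = \frac{4729103}{89}$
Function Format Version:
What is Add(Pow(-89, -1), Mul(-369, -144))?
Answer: Rational(4729103, 89) ≈ 53136.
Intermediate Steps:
Add(Pow(-89, -1), Mul(-369, -144)) = Add(Rational(-1, 89), 53136) = Rational(4729103, 89)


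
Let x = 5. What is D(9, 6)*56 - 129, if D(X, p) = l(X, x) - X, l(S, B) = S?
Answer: -129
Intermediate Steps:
D(X, p) = 0 (D(X, p) = X - X = 0)
D(9, 6)*56 - 129 = 0*56 - 129 = 0 - 129 = -129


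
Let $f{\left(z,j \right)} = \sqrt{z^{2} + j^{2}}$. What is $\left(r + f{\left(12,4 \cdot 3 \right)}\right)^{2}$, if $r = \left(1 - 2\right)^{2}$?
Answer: $289 + 24 \sqrt{2} \approx 322.94$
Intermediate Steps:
$r = 1$ ($r = \left(-1\right)^{2} = 1$)
$f{\left(z,j \right)} = \sqrt{j^{2} + z^{2}}$
$\left(r + f{\left(12,4 \cdot 3 \right)}\right)^{2} = \left(1 + \sqrt{\left(4 \cdot 3\right)^{2} + 12^{2}}\right)^{2} = \left(1 + \sqrt{12^{2} + 144}\right)^{2} = \left(1 + \sqrt{144 + 144}\right)^{2} = \left(1 + \sqrt{288}\right)^{2} = \left(1 + 12 \sqrt{2}\right)^{2}$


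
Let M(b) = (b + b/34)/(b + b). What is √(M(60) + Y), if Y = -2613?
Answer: I*√3020033/34 ≈ 51.112*I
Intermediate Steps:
M(b) = 35/68 (M(b) = (b + b*(1/34))/((2*b)) = (b + b/34)*(1/(2*b)) = (35*b/34)*(1/(2*b)) = 35/68)
√(M(60) + Y) = √(35/68 - 2613) = √(-177649/68) = I*√3020033/34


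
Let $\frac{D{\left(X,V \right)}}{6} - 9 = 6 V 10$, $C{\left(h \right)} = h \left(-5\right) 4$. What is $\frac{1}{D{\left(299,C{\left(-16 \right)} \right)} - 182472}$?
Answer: $- \frac{1}{67218} \approx -1.4877 \cdot 10^{-5}$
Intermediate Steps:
$C{\left(h \right)} = - 20 h$ ($C{\left(h \right)} = - 5 h 4 = - 20 h$)
$D{\left(X,V \right)} = 54 + 360 V$ ($D{\left(X,V \right)} = 54 + 6 \cdot 6 V 10 = 54 + 6 \cdot 60 V = 54 + 360 V$)
$\frac{1}{D{\left(299,C{\left(-16 \right)} \right)} - 182472} = \frac{1}{\left(54 + 360 \left(\left(-20\right) \left(-16\right)\right)\right) - 182472} = \frac{1}{\left(54 + 360 \cdot 320\right) - 182472} = \frac{1}{\left(54 + 115200\right) - 182472} = \frac{1}{115254 - 182472} = \frac{1}{-67218} = - \frac{1}{67218}$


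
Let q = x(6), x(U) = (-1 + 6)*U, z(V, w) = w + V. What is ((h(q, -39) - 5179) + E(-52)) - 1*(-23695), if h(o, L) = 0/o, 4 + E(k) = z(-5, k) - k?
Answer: 18507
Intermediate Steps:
z(V, w) = V + w
x(U) = 5*U
E(k) = -9 (E(k) = -4 + ((-5 + k) - k) = -4 - 5 = -9)
q = 30 (q = 5*6 = 30)
h(o, L) = 0
((h(q, -39) - 5179) + E(-52)) - 1*(-23695) = ((0 - 5179) - 9) - 1*(-23695) = (-5179 - 9) + 23695 = -5188 + 23695 = 18507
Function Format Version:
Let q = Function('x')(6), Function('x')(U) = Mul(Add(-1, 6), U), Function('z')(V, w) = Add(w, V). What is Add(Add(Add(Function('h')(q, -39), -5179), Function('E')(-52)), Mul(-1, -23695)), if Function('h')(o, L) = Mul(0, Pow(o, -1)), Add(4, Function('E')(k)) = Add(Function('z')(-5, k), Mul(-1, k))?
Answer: 18507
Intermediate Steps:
Function('z')(V, w) = Add(V, w)
Function('x')(U) = Mul(5, U)
Function('E')(k) = -9 (Function('E')(k) = Add(-4, Add(Add(-5, k), Mul(-1, k))) = Add(-4, -5) = -9)
q = 30 (q = Mul(5, 6) = 30)
Function('h')(o, L) = 0
Add(Add(Add(Function('h')(q, -39), -5179), Function('E')(-52)), Mul(-1, -23695)) = Add(Add(Add(0, -5179), -9), Mul(-1, -23695)) = Add(Add(-5179, -9), 23695) = Add(-5188, 23695) = 18507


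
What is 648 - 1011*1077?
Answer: -1088199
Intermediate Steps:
648 - 1011*1077 = 648 - 1088847 = -1088199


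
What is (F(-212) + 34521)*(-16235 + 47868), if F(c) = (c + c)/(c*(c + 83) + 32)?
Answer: 7474755764987/6845 ≈ 1.0920e+9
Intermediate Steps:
F(c) = 2*c/(32 + c*(83 + c)) (F(c) = (2*c)/(c*(83 + c) + 32) = (2*c)/(32 + c*(83 + c)) = 2*c/(32 + c*(83 + c)))
(F(-212) + 34521)*(-16235 + 47868) = (2*(-212)/(32 + (-212)² + 83*(-212)) + 34521)*(-16235 + 47868) = (2*(-212)/(32 + 44944 - 17596) + 34521)*31633 = (2*(-212)/27380 + 34521)*31633 = (2*(-212)*(1/27380) + 34521)*31633 = (-106/6845 + 34521)*31633 = (236296139/6845)*31633 = 7474755764987/6845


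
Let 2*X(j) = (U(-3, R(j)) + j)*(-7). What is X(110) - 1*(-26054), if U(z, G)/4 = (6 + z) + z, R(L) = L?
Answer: 25669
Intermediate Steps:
U(z, G) = 24 + 8*z (U(z, G) = 4*((6 + z) + z) = 4*(6 + 2*z) = 24 + 8*z)
X(j) = -7*j/2 (X(j) = (((24 + 8*(-3)) + j)*(-7))/2 = (((24 - 24) + j)*(-7))/2 = ((0 + j)*(-7))/2 = (j*(-7))/2 = (-7*j)/2 = -7*j/2)
X(110) - 1*(-26054) = -7/2*110 - 1*(-26054) = -385 + 26054 = 25669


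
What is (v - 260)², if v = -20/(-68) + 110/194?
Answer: 182602382400/2719201 ≈ 67153.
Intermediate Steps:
v = 1420/1649 (v = -20*(-1/68) + 110*(1/194) = 5/17 + 55/97 = 1420/1649 ≈ 0.86113)
(v - 260)² = (1420/1649 - 260)² = (-427320/1649)² = 182602382400/2719201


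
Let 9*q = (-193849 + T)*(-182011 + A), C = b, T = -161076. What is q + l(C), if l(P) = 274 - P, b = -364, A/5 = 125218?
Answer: -157614733333/9 ≈ -1.7513e+10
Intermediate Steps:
A = 626090 (A = 5*125218 = 626090)
C = -364
q = -157614739075/9 (q = ((-193849 - 161076)*(-182011 + 626090))/9 = (-354925*444079)/9 = (1/9)*(-157614739075) = -157614739075/9 ≈ -1.7513e+10)
q + l(C) = -157614739075/9 + (274 - 1*(-364)) = -157614739075/9 + (274 + 364) = -157614739075/9 + 638 = -157614733333/9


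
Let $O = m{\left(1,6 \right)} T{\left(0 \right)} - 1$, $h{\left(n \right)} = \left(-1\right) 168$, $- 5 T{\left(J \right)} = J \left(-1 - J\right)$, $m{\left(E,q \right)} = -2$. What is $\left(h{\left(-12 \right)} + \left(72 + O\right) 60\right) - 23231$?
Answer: $-19139$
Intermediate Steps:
$T{\left(J \right)} = - \frac{J \left(-1 - J\right)}{5}$
$h{\left(n \right)} = -168$
$O = -1$ ($O = - 2 \cdot \frac{1}{5} \cdot 0 \left(1 + 0\right) - 1 = - 2 \cdot \frac{1}{5} \cdot 0 \cdot 1 - 1 = \left(-2\right) 0 - 1 = 0 - 1 = -1$)
$\left(h{\left(-12 \right)} + \left(72 + O\right) 60\right) - 23231 = \left(-168 + \left(72 - 1\right) 60\right) - 23231 = \left(-168 + 71 \cdot 60\right) - 23231 = \left(-168 + 4260\right) - 23231 = 4092 - 23231 = -19139$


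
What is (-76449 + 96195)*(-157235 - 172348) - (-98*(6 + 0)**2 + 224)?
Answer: -6507942614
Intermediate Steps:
(-76449 + 96195)*(-157235 - 172348) - (-98*(6 + 0)**2 + 224) = 19746*(-329583) - (-98*6**2 + 224) = -6507945918 - (-98*36 + 224) = -6507945918 - (-3528 + 224) = -6507945918 - 1*(-3304) = -6507945918 + 3304 = -6507942614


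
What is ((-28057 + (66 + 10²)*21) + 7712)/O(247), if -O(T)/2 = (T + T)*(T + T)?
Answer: 16859/488072 ≈ 0.034542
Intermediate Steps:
O(T) = -8*T² (O(T) = -2*(T + T)*(T + T) = -2*2*T*2*T = -8*T²)
((-28057 + (66 + 10²)*21) + 7712)/O(247) = ((-28057 + (66 + 10²)*21) + 7712)/((-8*247²)) = ((-28057 + (66 + 100)*21) + 7712)/((-8*61009)) = ((-28057 + 166*21) + 7712)/(-488072) = ((-28057 + 3486) + 7712)*(-1/488072) = (-24571 + 7712)*(-1/488072) = -16859*(-1/488072) = 16859/488072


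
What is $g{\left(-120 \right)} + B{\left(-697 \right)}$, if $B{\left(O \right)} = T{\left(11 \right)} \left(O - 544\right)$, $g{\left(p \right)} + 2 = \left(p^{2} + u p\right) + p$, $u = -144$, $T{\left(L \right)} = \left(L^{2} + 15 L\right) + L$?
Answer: $-337019$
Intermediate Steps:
$T{\left(L \right)} = L^{2} + 16 L$
$g{\left(p \right)} = -2 + p^{2} - 143 p$ ($g{\left(p \right)} = -2 + \left(\left(p^{2} - 144 p\right) + p\right) = -2 + \left(p^{2} - 143 p\right) = -2 + p^{2} - 143 p$)
$B{\left(O \right)} = -161568 + 297 O$ ($B{\left(O \right)} = 11 \left(16 + 11\right) \left(O - 544\right) = 11 \cdot 27 \left(-544 + O\right) = 297 \left(-544 + O\right) = -161568 + 297 O$)
$g{\left(-120 \right)} + B{\left(-697 \right)} = \left(-2 + \left(-120\right)^{2} - -17160\right) + \left(-161568 + 297 \left(-697\right)\right) = \left(-2 + 14400 + 17160\right) - 368577 = 31558 - 368577 = -337019$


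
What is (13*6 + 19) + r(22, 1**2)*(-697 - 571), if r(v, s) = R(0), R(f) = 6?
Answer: -7511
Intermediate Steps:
r(v, s) = 6
(13*6 + 19) + r(22, 1**2)*(-697 - 571) = (13*6 + 19) + 6*(-697 - 571) = (78 + 19) + 6*(-1268) = 97 - 7608 = -7511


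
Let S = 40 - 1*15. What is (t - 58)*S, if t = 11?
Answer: -1175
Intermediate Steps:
S = 25 (S = 40 - 15 = 25)
(t - 58)*S = (11 - 58)*25 = -47*25 = -1175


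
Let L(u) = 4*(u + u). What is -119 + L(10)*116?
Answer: 9161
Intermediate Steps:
L(u) = 8*u (L(u) = 4*(2*u) = 8*u)
-119 + L(10)*116 = -119 + (8*10)*116 = -119 + 80*116 = -119 + 9280 = 9161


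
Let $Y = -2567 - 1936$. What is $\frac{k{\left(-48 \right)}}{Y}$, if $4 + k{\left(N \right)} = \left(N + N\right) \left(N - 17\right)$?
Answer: $- \frac{6236}{4503} \approx -1.3849$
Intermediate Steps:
$Y = -4503$ ($Y = -2567 - 1936 = -4503$)
$k{\left(N \right)} = -4 + 2 N \left(-17 + N\right)$ ($k{\left(N \right)} = -4 + \left(N + N\right) \left(N - 17\right) = -4 + 2 N \left(-17 + N\right)$)
$\frac{k{\left(-48 \right)}}{Y} = \frac{-4 - -1632 + 2 \left(-48\right)^{2}}{-4503} = \left(-4 + 1632 + 2 \cdot 2304\right) \left(- \frac{1}{4503}\right) = \left(-4 + 1632 + 4608\right) \left(- \frac{1}{4503}\right) = 6236 \left(- \frac{1}{4503}\right) = - \frac{6236}{4503}$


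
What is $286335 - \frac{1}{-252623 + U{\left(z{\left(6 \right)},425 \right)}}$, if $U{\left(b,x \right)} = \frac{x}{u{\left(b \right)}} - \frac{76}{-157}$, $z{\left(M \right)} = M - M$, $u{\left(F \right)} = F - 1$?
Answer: $\frac{11375648594257}{39728460} \approx 2.8634 \cdot 10^{5}$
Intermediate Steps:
$u{\left(F \right)} = -1 + F$
$z{\left(M \right)} = 0$
$U{\left(b,x \right)} = \frac{76}{157} + \frac{x}{-1 + b}$ ($U{\left(b,x \right)} = \frac{x}{-1 + b} - \frac{76}{-157} = \frac{x}{-1 + b} - - \frac{76}{157} = \frac{x}{-1 + b} + \frac{76}{157} = \frac{76}{157} + \frac{x}{-1 + b}$)
$286335 - \frac{1}{-252623 + U{\left(z{\left(6 \right)},425 \right)}} = 286335 - \frac{1}{-252623 + \left(\frac{76}{157} + \frac{425}{-1 + 0}\right)} = 286335 - \frac{1}{-252623 + \left(\frac{76}{157} + \frac{425}{-1}\right)} = 286335 - \frac{1}{-252623 + \left(\frac{76}{157} + 425 \left(-1\right)\right)} = 286335 - \frac{1}{-252623 + \left(\frac{76}{157} - 425\right)} = 286335 - \frac{1}{-252623 - \frac{66649}{157}} = 286335 - \frac{1}{- \frac{39728460}{157}} = 286335 - - \frac{157}{39728460} = 286335 + \frac{157}{39728460} = \frac{11375648594257}{39728460}$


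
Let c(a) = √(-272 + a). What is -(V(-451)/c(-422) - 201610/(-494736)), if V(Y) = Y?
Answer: -100805/247368 - 451*I*√694/694 ≈ -0.40751 - 17.12*I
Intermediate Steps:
-(V(-451)/c(-422) - 201610/(-494736)) = -(-451/√(-272 - 422) - 201610/(-494736)) = -(-451*(-I*√694/694) - 201610*(-1/494736)) = -(-451*(-I*√694/694) + 100805/247368) = -(-(-451)*I*√694/694 + 100805/247368) = -(451*I*√694/694 + 100805/247368) = -(100805/247368 + 451*I*√694/694) = -100805/247368 - 451*I*√694/694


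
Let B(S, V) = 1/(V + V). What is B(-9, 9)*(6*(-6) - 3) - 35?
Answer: -223/6 ≈ -37.167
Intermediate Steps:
B(S, V) = 1/(2*V)
B(-9, 9)*(6*(-6) - 3) - 35 = ((½)/9)*(6*(-6) - 3) - 35 = ((½)*(⅑))*(-36 - 3) - 35 = (1/18)*(-39) - 35 = -13/6 - 35 = -223/6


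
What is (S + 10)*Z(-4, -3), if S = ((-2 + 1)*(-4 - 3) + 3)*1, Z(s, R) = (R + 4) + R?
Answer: -40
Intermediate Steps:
Z(s, R) = 4 + 2*R (Z(s, R) = (4 + R) + R = 4 + 2*R)
S = 10 (S = (-1*(-7) + 3)*1 = (7 + 3)*1 = 10*1 = 10)
(S + 10)*Z(-4, -3) = (10 + 10)*(4 + 2*(-3)) = 20*(4 - 6) = 20*(-2) = -40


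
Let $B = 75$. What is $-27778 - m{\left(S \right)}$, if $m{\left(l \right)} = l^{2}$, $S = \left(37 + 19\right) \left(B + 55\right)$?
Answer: $-53026178$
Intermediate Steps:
$S = 7280$ ($S = \left(37 + 19\right) \left(75 + 55\right) = 56 \cdot 130 = 7280$)
$-27778 - m{\left(S \right)} = -27778 - 7280^{2} = -27778 - 52998400 = -53026178$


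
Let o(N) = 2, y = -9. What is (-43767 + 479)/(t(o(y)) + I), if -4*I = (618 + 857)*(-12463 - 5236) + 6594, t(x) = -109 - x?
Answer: -173152/26098987 ≈ -0.0066344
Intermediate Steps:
I = 26099431/4 (I = -((618 + 857)*(-12463 - 5236) + 6594)/4 = -(1475*(-17699) + 6594)/4 = -(-26106025 + 6594)/4 = -1/4*(-26099431) = 26099431/4 ≈ 6.5249e+6)
(-43767 + 479)/(t(o(y)) + I) = (-43767 + 479)/((-109 - 1*2) + 26099431/4) = -43288/((-109 - 2) + 26099431/4) = -43288/(-111 + 26099431/4) = -43288/26098987/4 = -43288*4/26098987 = -173152/26098987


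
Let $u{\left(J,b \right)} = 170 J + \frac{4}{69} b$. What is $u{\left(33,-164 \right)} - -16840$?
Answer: $\frac{1548394}{69} \approx 22441.0$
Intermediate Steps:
$u{\left(J,b \right)} = 170 J + \frac{4 b}{69}$ ($u{\left(J,b \right)} = 170 J + 4 \cdot \frac{1}{69} b = 170 J + \frac{4 b}{69}$)
$u{\left(33,-164 \right)} - -16840 = \left(170 \cdot 33 + \frac{4}{69} \left(-164\right)\right) - -16840 = \left(5610 - \frac{656}{69}\right) + 16840 = \frac{386434}{69} + 16840 = \frac{1548394}{69}$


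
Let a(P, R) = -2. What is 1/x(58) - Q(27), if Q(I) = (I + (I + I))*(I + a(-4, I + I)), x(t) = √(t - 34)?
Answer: -2025 + √6/12 ≈ -2024.8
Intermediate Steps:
x(t) = √(-34 + t)
Q(I) = 3*I*(-2 + I) (Q(I) = (I + (I + I))*(I - 2) = (I + 2*I)*(-2 + I) = (3*I)*(-2 + I) = 3*I*(-2 + I))
1/x(58) - Q(27) = 1/(√(-34 + 58)) - 3*27*(-2 + 27) = 1/(√24) - 3*27*25 = 1/(2*√6) - 1*2025 = √6/12 - 2025 = -2025 + √6/12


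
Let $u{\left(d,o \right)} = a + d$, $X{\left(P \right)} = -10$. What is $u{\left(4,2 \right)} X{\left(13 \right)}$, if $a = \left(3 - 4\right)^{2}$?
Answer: $-50$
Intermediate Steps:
$a = 1$ ($a = \left(-1\right)^{2} = 1$)
$u{\left(d,o \right)} = 1 + d$
$u{\left(4,2 \right)} X{\left(13 \right)} = \left(1 + 4\right) \left(-10\right) = 5 \left(-10\right) = -50$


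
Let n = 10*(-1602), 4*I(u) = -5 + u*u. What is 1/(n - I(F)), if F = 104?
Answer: -4/74891 ≈ -5.3411e-5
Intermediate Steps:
I(u) = -5/4 + u²/4 (I(u) = (-5 + u*u)/4 = (-5 + u²)/4 = -5/4 + u²/4)
n = -16020
1/(n - I(F)) = 1/(-16020 - (-5/4 + (¼)*104²)) = 1/(-16020 - (-5/4 + (¼)*10816)) = 1/(-16020 - (-5/4 + 2704)) = 1/(-16020 - 1*10811/4) = 1/(-16020 - 10811/4) = 1/(-74891/4) = -4/74891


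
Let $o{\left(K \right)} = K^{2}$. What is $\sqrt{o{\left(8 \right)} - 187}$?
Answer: $i \sqrt{123} \approx 11.091 i$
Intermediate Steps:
$\sqrt{o{\left(8 \right)} - 187} = \sqrt{8^{2} - 187} = \sqrt{64 - 187} = \sqrt{-123} = i \sqrt{123}$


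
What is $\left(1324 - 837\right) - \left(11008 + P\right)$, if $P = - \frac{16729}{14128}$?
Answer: $- \frac{148623959}{14128} \approx -10520.0$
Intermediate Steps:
$P = - \frac{16729}{14128}$ ($P = \left(-16729\right) \frac{1}{14128} = - \frac{16729}{14128} \approx -1.1841$)
$\left(1324 - 837\right) - \left(11008 + P\right) = \left(1324 - 837\right) - \frac{155504295}{14128} = 487 + \left(-11008 + \frac{16729}{14128}\right) = 487 - \frac{155504295}{14128} = - \frac{148623959}{14128}$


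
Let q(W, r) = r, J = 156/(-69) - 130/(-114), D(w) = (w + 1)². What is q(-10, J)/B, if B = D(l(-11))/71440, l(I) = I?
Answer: -276172/345 ≈ -800.50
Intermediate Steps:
D(w) = (1 + w)²
J = -1469/1311 (J = 156*(-1/69) - 130*(-1/114) = -52/23 + 65/57 = -1469/1311 ≈ -1.1205)
B = 5/3572 (B = (1 - 11)²/71440 = (-10)²*(1/71440) = 100*(1/71440) = 5/3572 ≈ 0.0013998)
q(-10, J)/B = -1469/(1311*5/3572) = -1469/1311*3572/5 = -276172/345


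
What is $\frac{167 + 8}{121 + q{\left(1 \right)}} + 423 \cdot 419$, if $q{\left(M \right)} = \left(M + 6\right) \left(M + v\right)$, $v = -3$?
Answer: $\frac{18964534}{107} \approx 1.7724 \cdot 10^{5}$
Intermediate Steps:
$q{\left(M \right)} = \left(-3 + M\right) \left(6 + M\right)$ ($q{\left(M \right)} = \left(M + 6\right) \left(M - 3\right) = \left(6 + M\right) \left(-3 + M\right) = \left(-3 + M\right) \left(6 + M\right)$)
$\frac{167 + 8}{121 + q{\left(1 \right)}} + 423 \cdot 419 = \frac{167 + 8}{121 + \left(-18 + 1^{2} + 3 \cdot 1\right)} + 423 \cdot 419 = \frac{175}{121 + \left(-18 + 1 + 3\right)} + 177237 = \frac{175}{121 - 14} + 177237 = \frac{175}{107} + 177237 = \frac{18964534}{107}$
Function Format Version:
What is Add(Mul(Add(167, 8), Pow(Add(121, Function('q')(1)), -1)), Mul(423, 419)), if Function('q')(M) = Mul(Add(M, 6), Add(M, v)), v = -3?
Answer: Rational(18964534, 107) ≈ 1.7724e+5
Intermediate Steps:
Function('q')(M) = Mul(Add(-3, M), Add(6, M)) (Function('q')(M) = Mul(Add(M, 6), Add(M, -3)) = Mul(Add(6, M), Add(-3, M)) = Mul(Add(-3, M), Add(6, M)))
Add(Mul(Add(167, 8), Pow(Add(121, Function('q')(1)), -1)), Mul(423, 419)) = Add(Mul(Add(167, 8), Pow(Add(121, Add(-18, Pow(1, 2), Mul(3, 1))), -1)), Mul(423, 419)) = Add(Mul(175, Pow(Add(121, Add(-18, 1, 3)), -1)), 177237) = Add(Mul(175, Pow(Add(121, -14), -1)), 177237) = Add(Mul(175, Pow(107, -1)), 177237) = Add(Mul(175, Rational(1, 107)), 177237) = Add(Rational(175, 107), 177237) = Rational(18964534, 107)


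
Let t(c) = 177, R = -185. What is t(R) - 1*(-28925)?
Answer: 29102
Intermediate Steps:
t(R) - 1*(-28925) = 177 - 1*(-28925) = 177 + 28925 = 29102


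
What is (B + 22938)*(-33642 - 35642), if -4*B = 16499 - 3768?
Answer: -1368722741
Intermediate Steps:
B = -12731/4 (B = -(16499 - 3768)/4 = -¼*12731 = -12731/4 ≈ -3182.8)
(B + 22938)*(-33642 - 35642) = (-12731/4 + 22938)*(-33642 - 35642) = (79021/4)*(-69284) = -1368722741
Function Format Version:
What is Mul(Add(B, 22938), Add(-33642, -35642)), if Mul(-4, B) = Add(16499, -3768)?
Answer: -1368722741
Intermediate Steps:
B = Rational(-12731, 4) (B = Mul(Rational(-1, 4), Add(16499, -3768)) = Mul(Rational(-1, 4), 12731) = Rational(-12731, 4) ≈ -3182.8)
Mul(Add(B, 22938), Add(-33642, -35642)) = Mul(Add(Rational(-12731, 4), 22938), Add(-33642, -35642)) = Mul(Rational(79021, 4), -69284) = -1368722741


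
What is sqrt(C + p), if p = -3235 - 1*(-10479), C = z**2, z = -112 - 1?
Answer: sqrt(20013) ≈ 141.47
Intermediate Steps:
z = -113
C = 12769 (C = (-113)**2 = 12769)
p = 7244 (p = -3235 + 10479 = 7244)
sqrt(C + p) = sqrt(12769 + 7244) = sqrt(20013)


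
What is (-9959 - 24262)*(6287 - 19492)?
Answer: 451888305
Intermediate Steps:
(-9959 - 24262)*(6287 - 19492) = -34221*(-13205) = 451888305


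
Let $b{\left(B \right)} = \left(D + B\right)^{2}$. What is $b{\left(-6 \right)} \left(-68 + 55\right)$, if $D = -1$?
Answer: $-637$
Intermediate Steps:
$b{\left(B \right)} = \left(-1 + B\right)^{2}$
$b{\left(-6 \right)} \left(-68 + 55\right) = \left(-1 - 6\right)^{2} \left(-68 + 55\right) = \left(-7\right)^{2} \left(-13\right) = 49 \left(-13\right) = -637$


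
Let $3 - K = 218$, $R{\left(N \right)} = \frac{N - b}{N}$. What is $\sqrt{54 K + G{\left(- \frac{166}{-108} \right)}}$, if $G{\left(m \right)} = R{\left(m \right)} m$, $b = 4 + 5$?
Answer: $\frac{i \sqrt{3764058}}{18} \approx 107.78 i$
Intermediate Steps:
$b = 9$
$R{\left(N \right)} = \frac{-9 + N}{N}$ ($R{\left(N \right)} = \frac{N - 9}{N} = \frac{-9 + N}{N}$)
$G{\left(m \right)} = -9 + m$ ($G{\left(m \right)} = \frac{-9 + m}{m} m = -9 + m$)
$K = -215$ ($K = 3 - 218 = -215$)
$\sqrt{54 K + G{\left(- \frac{166}{-108} \right)}} = \sqrt{54 \left(-215\right) - \left(9 + \frac{166}{-108}\right)} = \sqrt{-11610 - \frac{403}{54}} = \sqrt{- \frac{627343}{54}} = \frac{i \sqrt{3764058}}{18}$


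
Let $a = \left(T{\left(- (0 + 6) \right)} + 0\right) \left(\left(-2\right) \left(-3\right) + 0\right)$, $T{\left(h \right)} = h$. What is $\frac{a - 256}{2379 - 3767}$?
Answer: $\frac{73}{347} \approx 0.21037$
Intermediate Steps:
$a = -36$ ($a = \left(- (0 + 6) + 0\right) \left(\left(-2\right) \left(-3\right) + 0\right) = \left(\left(-1\right) 6 + 0\right) \left(6 + 0\right) = \left(-6 + 0\right) 6 = \left(-6\right) 6 = -36$)
$\frac{a - 256}{2379 - 3767} = \frac{-36 - 256}{2379 - 3767} = - \frac{292}{-1388} = \left(-292\right) \left(- \frac{1}{1388}\right) = \frac{73}{347}$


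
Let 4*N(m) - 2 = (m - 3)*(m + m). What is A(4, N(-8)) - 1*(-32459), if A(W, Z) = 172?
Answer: 32631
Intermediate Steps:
N(m) = ½ + m*(-3 + m)/2 (N(m) = ½ + ((m - 3)*(m + m))/4 = ½ + ((-3 + m)*(2*m))/4 = ½ + (2*m*(-3 + m))/4 = ½ + m*(-3 + m)/2)
A(4, N(-8)) - 1*(-32459) = 172 - 1*(-32459) = 172 + 32459 = 32631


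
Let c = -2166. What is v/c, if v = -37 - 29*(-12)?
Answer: -311/2166 ≈ -0.14358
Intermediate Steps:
v = 311 (v = -37 + 348 = 311)
v/c = 311/(-2166) = 311*(-1/2166) = -311/2166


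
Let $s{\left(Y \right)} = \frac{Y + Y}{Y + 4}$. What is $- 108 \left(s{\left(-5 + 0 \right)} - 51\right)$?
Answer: $4428$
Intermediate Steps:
$s{\left(Y \right)} = \frac{2 Y}{4 + Y}$
$- 108 \left(s{\left(-5 + 0 \right)} - 51\right) = - 108 \left(\frac{2 \left(-5 + 0\right)}{4 + \left(-5 + 0\right)} - 51\right) = - 108 \left(2 \left(-5\right) \frac{1}{4 - 5} - 51\right) = - 108 \left(2 \left(-5\right) \frac{1}{-1} - 51\right) = - 108 \left(2 \left(-5\right) \left(-1\right) - 51\right) = - 108 \left(10 - 51\right) = \left(-108\right) \left(-41\right) = 4428$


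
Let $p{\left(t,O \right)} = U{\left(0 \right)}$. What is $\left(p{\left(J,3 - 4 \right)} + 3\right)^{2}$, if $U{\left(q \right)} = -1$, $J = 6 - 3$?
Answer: $4$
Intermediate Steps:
$J = 3$ ($J = 6 - 3 = 3$)
$p{\left(t,O \right)} = -1$
$\left(p{\left(J,3 - 4 \right)} + 3\right)^{2} = \left(-1 + 3\right)^{2} = 2^{2} = 4$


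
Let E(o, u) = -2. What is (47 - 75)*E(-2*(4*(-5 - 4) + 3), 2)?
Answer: 56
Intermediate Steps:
(47 - 75)*E(-2*(4*(-5 - 4) + 3), 2) = (47 - 75)*(-2) = -28*(-2) = 56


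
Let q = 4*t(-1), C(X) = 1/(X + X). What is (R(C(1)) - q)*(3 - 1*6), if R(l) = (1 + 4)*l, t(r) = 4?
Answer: 81/2 ≈ 40.500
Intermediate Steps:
C(X) = 1/(2*X)
R(l) = 5*l
q = 16 (q = 4*4 = 16)
(R(C(1)) - q)*(3 - 1*6) = (5*((½)/1) - 1*16)*(3 - 1*6) = (5*((½)*1) - 16)*(3 - 6) = (5*(½) - 16)*(-3) = (5/2 - 16)*(-3) = -27/2*(-3) = 81/2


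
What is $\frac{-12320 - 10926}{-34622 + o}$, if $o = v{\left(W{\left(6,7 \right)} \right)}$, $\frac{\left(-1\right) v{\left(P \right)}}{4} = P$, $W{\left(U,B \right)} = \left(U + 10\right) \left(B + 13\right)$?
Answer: $\frac{11623}{17951} \approx 0.64748$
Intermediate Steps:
$W{\left(U,B \right)} = \left(10 + U\right) \left(13 + B\right)$
$v{\left(P \right)} = - 4 P$
$o = -1280$ ($o = - 4 \left(130 + 10 \cdot 7 + 13 \cdot 6 + 7 \cdot 6\right) = - 4 \left(130 + 70 + 78 + 42\right) = \left(-4\right) 320 = -1280$)
$\frac{-12320 - 10926}{-34622 + o} = \frac{-12320 - 10926}{-34622 - 1280} = - \frac{23246}{-35902} = \left(-23246\right) \left(- \frac{1}{35902}\right) = \frac{11623}{17951}$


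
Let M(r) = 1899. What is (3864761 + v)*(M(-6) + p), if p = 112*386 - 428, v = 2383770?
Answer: 279328081293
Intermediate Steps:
p = 42804 (p = 43232 - 428 = 42804)
(3864761 + v)*(M(-6) + p) = (3864761 + 2383770)*(1899 + 42804) = 6248531*44703 = 279328081293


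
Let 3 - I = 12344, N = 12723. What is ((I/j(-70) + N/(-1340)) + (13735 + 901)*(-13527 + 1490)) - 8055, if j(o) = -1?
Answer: -236066802363/1340 ≈ -1.7617e+8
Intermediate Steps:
I = -12341 (I = 3 - 1*12344 = 3 - 12344 = -12341)
((I/j(-70) + N/(-1340)) + (13735 + 901)*(-13527 + 1490)) - 8055 = ((-12341/(-1) + 12723/(-1340)) + (13735 + 901)*(-13527 + 1490)) - 8055 = ((-12341*(-1) + 12723*(-1/1340)) + 14636*(-12037)) - 8055 = ((12341 - 12723/1340) - 176173532) - 8055 = (16524217/1340 - 176173532) - 8055 = -236056008663/1340 - 8055 = -236066802363/1340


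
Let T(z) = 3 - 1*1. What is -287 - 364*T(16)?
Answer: -1015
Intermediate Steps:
T(z) = 2 (T(z) = 3 - 1 = 2)
-287 - 364*T(16) = -287 - 364*2 = -287 - 728 = -1015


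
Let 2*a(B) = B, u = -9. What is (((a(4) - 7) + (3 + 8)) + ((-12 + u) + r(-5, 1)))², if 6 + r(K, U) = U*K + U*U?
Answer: 625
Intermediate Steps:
a(B) = B/2
r(K, U) = -6 + U² + K*U (r(K, U) = -6 + (U*K + U*U) = -6 + (K*U + U²) = -6 + (U² + K*U) = -6 + U² + K*U)
(((a(4) - 7) + (3 + 8)) + ((-12 + u) + r(-5, 1)))² = ((((½)*4 - 7) + (3 + 8)) + ((-12 - 9) + (-6 + 1² - 5*1)))² = (((2 - 7) + 11) + (-21 + (-6 + 1 - 5)))² = ((-5 + 11) + (-21 - 10))² = (6 - 31)² = (-25)² = 625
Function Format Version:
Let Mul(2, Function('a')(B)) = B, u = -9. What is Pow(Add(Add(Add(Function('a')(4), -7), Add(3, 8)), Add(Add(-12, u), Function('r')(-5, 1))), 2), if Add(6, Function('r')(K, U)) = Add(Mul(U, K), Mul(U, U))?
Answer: 625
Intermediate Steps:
Function('a')(B) = Mul(Rational(1, 2), B)
Function('r')(K, U) = Add(-6, Pow(U, 2), Mul(K, U)) (Function('r')(K, U) = Add(-6, Add(Mul(U, K), Mul(U, U))) = Add(-6, Add(Mul(K, U), Pow(U, 2))) = Add(-6, Add(Pow(U, 2), Mul(K, U))) = Add(-6, Pow(U, 2), Mul(K, U)))
Pow(Add(Add(Add(Function('a')(4), -7), Add(3, 8)), Add(Add(-12, u), Function('r')(-5, 1))), 2) = Pow(Add(Add(Add(Mul(Rational(1, 2), 4), -7), Add(3, 8)), Add(Add(-12, -9), Add(-6, Pow(1, 2), Mul(-5, 1)))), 2) = Pow(Add(Add(Add(2, -7), 11), Add(-21, Add(-6, 1, -5))), 2) = Pow(Add(Add(-5, 11), Add(-21, -10)), 2) = Pow(Add(6, -31), 2) = Pow(-25, 2) = 625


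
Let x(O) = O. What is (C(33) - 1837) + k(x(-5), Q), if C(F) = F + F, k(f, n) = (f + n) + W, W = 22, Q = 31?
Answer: -1723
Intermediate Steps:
k(f, n) = 22 + f + n (k(f, n) = (f + n) + 22 = 22 + f + n)
C(F) = 2*F
(C(33) - 1837) + k(x(-5), Q) = (2*33 - 1837) + (22 - 5 + 31) = (66 - 1837) + 48 = -1771 + 48 = -1723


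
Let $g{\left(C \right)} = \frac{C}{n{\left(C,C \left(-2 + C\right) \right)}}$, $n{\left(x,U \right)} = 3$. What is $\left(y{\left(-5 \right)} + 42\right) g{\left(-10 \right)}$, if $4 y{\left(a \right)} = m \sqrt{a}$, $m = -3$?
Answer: $-140 + \frac{5 i \sqrt{5}}{2} \approx -140.0 + 5.5902 i$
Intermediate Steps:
$g{\left(C \right)} = \frac{C}{3}$
$y{\left(a \right)} = - \frac{3 \sqrt{a}}{4}$ ($y{\left(a \right)} = \frac{\left(-3\right) \sqrt{a}}{4} = - \frac{3 \sqrt{a}}{4}$)
$\left(y{\left(-5 \right)} + 42\right) g{\left(-10 \right)} = \left(- \frac{3 \sqrt{-5}}{4} + 42\right) \frac{1}{3} \left(-10\right) = \left(- \frac{3 i \sqrt{5}}{4} + 42\right) \left(- \frac{10}{3}\right) = \left(42 - \frac{3 i \sqrt{5}}{4}\right) \left(- \frac{10}{3}\right) = -140 + \frac{5 i \sqrt{5}}{2}$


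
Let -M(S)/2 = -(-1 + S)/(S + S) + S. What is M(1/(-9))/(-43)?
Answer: -92/387 ≈ -0.23773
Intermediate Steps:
M(S) = -2*S + (-1 + S)/S (M(S) = -2*(-(-1 + S)/(S + S) + S) = -2*(-(-1 + S)/(2*S) + S) = -2*(S - (-1 + S)/(2*S)) = -2*S + (-1 + S)/S)
M(1/(-9))/(-43) = (1 - 1/(1/(-9)) - 2/(-9))/(-43) = (1 - 1/(-1/9) - 2*(-1/9))*(-1/43) = (1 - 1*(-9) + 2/9)*(-1/43) = (1 + 9 + 2/9)*(-1/43) = (92/9)*(-1/43) = -92/387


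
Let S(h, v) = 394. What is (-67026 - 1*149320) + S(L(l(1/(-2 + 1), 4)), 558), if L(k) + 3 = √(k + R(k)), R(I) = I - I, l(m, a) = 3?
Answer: -215952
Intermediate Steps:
R(I) = 0
L(k) = -3 + √k (L(k) = -3 + √(k + 0) = -3 + √k)
(-67026 - 1*149320) + S(L(l(1/(-2 + 1), 4)), 558) = (-67026 - 1*149320) + 394 = (-67026 - 149320) + 394 = -216346 + 394 = -215952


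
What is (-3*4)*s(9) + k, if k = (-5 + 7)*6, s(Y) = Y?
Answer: -96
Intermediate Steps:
k = 12 (k = 2*6 = 12)
(-3*4)*s(9) + k = -3*4*9 + 12 = -12*9 + 12 = -108 + 12 = -96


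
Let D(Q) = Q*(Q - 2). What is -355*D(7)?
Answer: -12425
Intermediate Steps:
D(Q) = Q*(-2 + Q)
-355*D(7) = -2485*(-2 + 7) = -2485*5 = -355*35 = -12425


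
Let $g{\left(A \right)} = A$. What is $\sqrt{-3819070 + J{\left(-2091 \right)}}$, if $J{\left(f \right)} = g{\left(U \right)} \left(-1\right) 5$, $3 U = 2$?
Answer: $\frac{2 i \sqrt{8592915}}{3} \approx 1954.2 i$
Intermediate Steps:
$U = \frac{2}{3}$ ($U = \frac{1}{3} \cdot 2 = \frac{2}{3} \approx 0.66667$)
$J{\left(f \right)} = - \frac{10}{3}$ ($J{\left(f \right)} = \frac{2}{3} \left(-1\right) 5 = \left(- \frac{2}{3}\right) 5 = - \frac{10}{3}$)
$\sqrt{-3819070 + J{\left(-2091 \right)}} = \sqrt{-3819070 - \frac{10}{3}} = \sqrt{- \frac{11457220}{3}} = \frac{2 i \sqrt{8592915}}{3}$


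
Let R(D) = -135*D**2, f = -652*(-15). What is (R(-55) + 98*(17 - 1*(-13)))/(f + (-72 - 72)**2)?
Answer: -135145/10172 ≈ -13.286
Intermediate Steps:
f = 9780
(R(-55) + 98*(17 - 1*(-13)))/(f + (-72 - 72)**2) = (-135*(-55)**2 + 98*(17 - 1*(-13)))/(9780 + (-72 - 72)**2) = (-135*3025 + 98*(17 + 13))/(9780 + (-144)**2) = (-408375 + 98*30)/(9780 + 20736) = (-408375 + 2940)/30516 = -405435*1/30516 = -135145/10172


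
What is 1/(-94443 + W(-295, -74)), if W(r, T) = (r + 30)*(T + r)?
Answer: 1/3342 ≈ 0.00029922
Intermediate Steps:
W(r, T) = (30 + r)*(T + r)
1/(-94443 + W(-295, -74)) = 1/(-94443 + ((-295)² + 30*(-74) + 30*(-295) - 74*(-295))) = 1/(-94443 + (87025 - 2220 - 8850 + 21830)) = 1/(-94443 + 97785) = 1/3342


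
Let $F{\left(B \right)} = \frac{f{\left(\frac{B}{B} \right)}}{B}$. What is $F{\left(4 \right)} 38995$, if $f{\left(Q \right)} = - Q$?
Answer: $- \frac{38995}{4} \approx -9748.8$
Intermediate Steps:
$F{\left(B \right)} = - \frac{1}{B}$ ($F{\left(B \right)} = \frac{\left(-1\right) \frac{B}{B}}{B} = \frac{\left(-1\right) 1}{B} = - \frac{1}{B}$)
$F{\left(4 \right)} 38995 = - \frac{1}{4} \cdot 38995 = \left(-1\right) \frac{1}{4} \cdot 38995 = \left(- \frac{1}{4}\right) 38995 = - \frac{38995}{4}$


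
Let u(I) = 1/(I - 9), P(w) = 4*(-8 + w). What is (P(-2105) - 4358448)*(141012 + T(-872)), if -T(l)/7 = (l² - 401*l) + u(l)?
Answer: 29352047488313700/881 ≈ 3.3317e+13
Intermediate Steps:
P(w) = -32 + 4*w
u(I) = 1/(-9 + I)
T(l) = -7*l² - 7/(-9 + l) + 2807*l (T(l) = -7*((l² - 401*l) + 1/(-9 + l)) = -7*(l² + 1/(-9 + l) - 401*l) = -7*l² - 7/(-9 + l) + 2807*l)
(P(-2105) - 4358448)*(141012 + T(-872)) = ((-32 + 4*(-2105)) - 4358448)*(141012 + 7*(-1 - 872*(-9 - 872)*(401 - 1*(-872)))/(-9 - 872)) = ((-32 - 8420) - 4358448)*(141012 + 7*(-1 - 872*(-881)*(401 + 872))/(-881)) = (-8452 - 4358448)*(141012 + 7*(-1/881)*(-1 - 872*(-881)*1273)) = -4366900*(141012 + 7*(-1/881)*(-1 + 977959336)) = -4366900*(141012 + 7*(-1/881)*977959335) = -4366900*(141012 - 6845715345/881) = -4366900*(-6721483773/881) = 29352047488313700/881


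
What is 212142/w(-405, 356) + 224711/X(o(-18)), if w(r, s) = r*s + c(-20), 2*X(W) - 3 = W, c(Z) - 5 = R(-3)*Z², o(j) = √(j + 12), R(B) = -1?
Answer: 12994824988/144575 - 449422*I*√6/15 ≈ 89883.0 - 73390.0*I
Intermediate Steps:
o(j) = √(12 + j)
c(Z) = 5 - Z²
X(W) = 3/2 + W/2
w(r, s) = -395 + r*s (w(r, s) = r*s + (5 - 1*(-20)²) = r*s + (5 - 1*400) = r*s + (5 - 400) = r*s - 395 = -395 + r*s)
212142/w(-405, 356) + 224711/X(o(-18)) = 212142/(-395 - 405*356) + 224711/(3/2 + √(12 - 18)/2) = 212142/(-395 - 144180) + 224711/(3/2 + √(-6)/2) = 212142/(-144575) + 224711/(3/2 + (I*√6)/2) = 212142*(-1/144575) + 224711/(3/2 + I*√6/2) = -212142/144575 + 224711/(3/2 + I*√6/2)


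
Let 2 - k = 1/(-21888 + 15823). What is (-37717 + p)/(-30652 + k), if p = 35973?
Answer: 10577360/185892249 ≈ 0.056901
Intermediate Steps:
k = 12131/6065 (k = 2 - 1/(-21888 + 15823) = 2 - 1/(-6065) = 2 - 1*(-1/6065) = 2 + 1/6065 = 12131/6065 ≈ 2.0002)
(-37717 + p)/(-30652 + k) = (-37717 + 35973)/(-30652 + 12131/6065) = -1744/(-185892249/6065) = -1744*(-6065/185892249) = 10577360/185892249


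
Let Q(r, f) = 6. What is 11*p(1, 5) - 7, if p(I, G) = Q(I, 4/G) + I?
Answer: 70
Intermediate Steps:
p(I, G) = 6 + I
11*p(1, 5) - 7 = 11*(6 + 1) - 7 = 11*7 - 7 = 77 - 7 = 70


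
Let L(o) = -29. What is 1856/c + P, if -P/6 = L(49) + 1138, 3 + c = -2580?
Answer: -17189138/2583 ≈ -6654.7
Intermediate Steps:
c = -2583 (c = -3 - 2580 = -2583)
P = -6654 (P = -6*(-29 + 1138) = -6*1109 = -6654)
1856/c + P = 1856/(-2583) - 6654 = 1856*(-1/2583) - 6654 = -1856/2583 - 6654 = -17189138/2583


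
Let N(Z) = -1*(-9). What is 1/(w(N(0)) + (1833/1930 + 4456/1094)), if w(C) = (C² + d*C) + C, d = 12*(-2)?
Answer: -1055710/127716769 ≈ -0.0082660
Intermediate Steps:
d = -24
N(Z) = 9
w(C) = C² - 23*C (w(C) = (C² - 24*C) + C = C² - 23*C)
1/(w(N(0)) + (1833/1930 + 4456/1094)) = 1/(9*(-23 + 9) + (1833/1930 + 4456/1094)) = 1/(9*(-14) + (1833*(1/1930) + 4456*(1/1094))) = 1/(-126 + (1833/1930 + 2228/547)) = 1/(-126 + 5302691/1055710) = 1/(-127716769/1055710) = -1055710/127716769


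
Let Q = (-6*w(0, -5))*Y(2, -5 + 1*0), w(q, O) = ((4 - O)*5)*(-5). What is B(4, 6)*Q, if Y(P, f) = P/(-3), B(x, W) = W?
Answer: -5400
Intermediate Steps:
Y(P, f) = -P/3 (Y(P, f) = P*(-1/3) = -P/3)
w(q, O) = -100 + 25*O (w(q, O) = (20 - 5*O)*(-5) = -100 + 25*O)
Q = -900 (Q = (-6*(-100 + 25*(-5)))*(-1/3*2) = -6*(-100 - 125)*(-2/3) = -6*(-225)*(-2/3) = 1350*(-2/3) = -900)
B(4, 6)*Q = 6*(-900) = -5400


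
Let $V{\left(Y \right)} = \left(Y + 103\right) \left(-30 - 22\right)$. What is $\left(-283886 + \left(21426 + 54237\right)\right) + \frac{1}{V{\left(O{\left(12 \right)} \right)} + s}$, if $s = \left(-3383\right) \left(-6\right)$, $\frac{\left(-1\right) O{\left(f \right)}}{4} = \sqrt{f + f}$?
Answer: $- \frac{23136180995151}{111112514} - \frac{104 \sqrt{6}}{55556257} \approx -2.0822 \cdot 10^{5}$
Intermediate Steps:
$O{\left(f \right)} = - 4 \sqrt{2} \sqrt{f}$ ($O{\left(f \right)} = - 4 \sqrt{f + f} = - 4 \sqrt{2 f} = - 4 \sqrt{2} \sqrt{f}$)
$V{\left(Y \right)} = -5356 - 52 Y$ ($V{\left(Y \right)} = \left(103 + Y\right) \left(-52\right) = -5356 - 52 Y$)
$s = 20298$
$\left(-283886 + \left(21426 + 54237\right)\right) + \frac{1}{V{\left(O{\left(12 \right)} \right)} + s} = \left(-283886 + \left(21426 + 54237\right)\right) + \frac{1}{\left(-5356 - 52 \left(- 4 \sqrt{2} \sqrt{12}\right)\right) + 20298} = \left(-283886 + 75663\right) + \frac{1}{\left(-5356 - 52 \left(- 4 \sqrt{2} \cdot 2 \sqrt{3}\right)\right) + 20298} = -208223 + \frac{1}{\left(-5356 - 52 \left(- 8 \sqrt{6}\right)\right) + 20298} = -208223 + \frac{1}{\left(-5356 + 416 \sqrt{6}\right) + 20298} = -208223 + \frac{1}{14942 + 416 \sqrt{6}}$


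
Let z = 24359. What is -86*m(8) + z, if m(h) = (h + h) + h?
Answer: 22295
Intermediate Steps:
m(h) = 3*h (m(h) = 2*h + h = 3*h)
-86*m(8) + z = -258*8 + 24359 = -86*24 + 24359 = -2064 + 24359 = 22295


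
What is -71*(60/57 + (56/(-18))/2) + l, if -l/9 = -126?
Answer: 200020/171 ≈ 1169.7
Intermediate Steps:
l = 1134 (l = -9*(-126) = 1134)
-71*(60/57 + (56/(-18))/2) + l = -71*(60/57 + (56/(-18))/2) + 1134 = -71*(60*(1/57) + (56*(-1/18))*(½)) + 1134 = -71*(20/19 - 28/9*½) + 1134 = -71*(20/19 - 14/9) + 1134 = -71*(-86/171) + 1134 = 6106/171 + 1134 = 200020/171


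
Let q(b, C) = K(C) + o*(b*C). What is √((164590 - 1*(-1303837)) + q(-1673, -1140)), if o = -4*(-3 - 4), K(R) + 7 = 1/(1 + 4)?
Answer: √1371764505/5 ≈ 7407.5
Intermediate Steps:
K(R) = -34/5 (K(R) = -7 + 1/(1 + 4) = -7 + 1/5 = -7 + ⅕ = -34/5)
o = 28 (o = -4*(-7) = 28)
q(b, C) = -34/5 + 28*C*b (q(b, C) = -34/5 + 28*(b*C) = -34/5 + 28*(C*b) = -34/5 + 28*C*b)
√((164590 - 1*(-1303837)) + q(-1673, -1140)) = √((164590 - 1*(-1303837)) + (-34/5 + 28*(-1140)*(-1673))) = √((164590 + 1303837) + (-34/5 + 53402160)) = √(1468427 + 267010766/5) = √(274352901/5) = √1371764505/5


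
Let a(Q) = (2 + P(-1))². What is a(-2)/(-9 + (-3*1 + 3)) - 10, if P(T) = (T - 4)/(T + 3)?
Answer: -361/36 ≈ -10.028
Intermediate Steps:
P(T) = (-4 + T)/(3 + T)
a(Q) = ¼ (a(Q) = (2 + (-4 - 1)/(3 - 1))² = (2 - 5/2)² = (-½)² = ¼)
a(-2)/(-9 + (-3*1 + 3)) - 10 = (¼)/(-9 + (-3*1 + 3)) - 10 = (¼)/(-9 + (-3 + 3)) - 10 = (¼)/(-9 + 0) - 10 = (¼)/(-9) - 10 = -⅑*¼ - 10 = -1/36 - 10 = -361/36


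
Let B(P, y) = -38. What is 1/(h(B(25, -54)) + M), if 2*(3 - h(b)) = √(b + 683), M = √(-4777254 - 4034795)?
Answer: 2/(6 - √645 + 2*I*√8812049) ≈ -1.1006e-6 - 0.00033687*I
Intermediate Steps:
M = I*√8812049 (M = √(-8812049) = I*√8812049 ≈ 2968.5*I)
h(b) = 3 - √(683 + b)/2 (h(b) = 3 - √(b + 683)/2 = 3 - √(683 + b)/2)
1/(h(B(25, -54)) + M) = 1/((3 - √(683 - 38)/2) + I*√8812049) = 1/((3 - √645/2) + I*√8812049) = 1/(3 - √645/2 + I*√8812049)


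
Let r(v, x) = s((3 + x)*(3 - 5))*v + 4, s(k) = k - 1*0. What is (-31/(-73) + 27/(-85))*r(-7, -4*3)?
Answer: -81008/6205 ≈ -13.055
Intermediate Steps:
s(k) = k (s(k) = k + 0 = k)
r(v, x) = 4 + v*(-6 - 2*x) (r(v, x) = ((3 + x)*(3 - 5))*v + 4 = ((3 + x)*(-2))*v + 4 = (-6 - 2*x)*v + 4 = v*(-6 - 2*x) + 4 = 4 + v*(-6 - 2*x))
(-31/(-73) + 27/(-85))*r(-7, -4*3) = (-31/(-73) + 27/(-85))*(4 - 2*(-7)*(3 - 4*3)) = (-31*(-1/73) + 27*(-1/85))*(4 - 2*(-7)*(3 - 12)) = (31/73 - 27/85)*(4 - 2*(-7)*(-9)) = 664*(4 - 126)/6205 = (664/6205)*(-122) = -81008/6205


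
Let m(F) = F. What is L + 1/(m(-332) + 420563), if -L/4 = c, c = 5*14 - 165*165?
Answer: 45645491221/420231 ≈ 1.0862e+5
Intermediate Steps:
c = -27155 (c = 70 - 27225 = -27155)
L = 108620 (L = -4*(-27155) = 108620)
L + 1/(m(-332) + 420563) = 108620 + 1/(-332 + 420563) = 108620 + 1/420231 = 45645491221/420231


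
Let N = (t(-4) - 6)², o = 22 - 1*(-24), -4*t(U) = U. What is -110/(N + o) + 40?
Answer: 2730/71 ≈ 38.451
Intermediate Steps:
t(U) = -U/4
o = 46 (o = 22 + 24 = 46)
N = 25 (N = (-¼*(-4) - 6)² = (1 - 6)² = (-5)² = 25)
-110/(N + o) + 40 = -110/(25 + 46) + 40 = -110/71 + 40 = 2730/71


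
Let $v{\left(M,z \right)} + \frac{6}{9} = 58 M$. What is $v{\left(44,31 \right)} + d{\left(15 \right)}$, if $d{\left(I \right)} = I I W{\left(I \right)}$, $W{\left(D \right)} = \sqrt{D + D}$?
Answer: $\frac{7654}{3} + 225 \sqrt{30} \approx 3783.7$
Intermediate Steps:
$W{\left(D \right)} = \sqrt{2} \sqrt{D}$ ($W{\left(D \right)} = \sqrt{2 D} = \sqrt{2} \sqrt{D}$)
$v{\left(M,z \right)} = - \frac{2}{3} + 58 M$
$d{\left(I \right)} = \sqrt{2} I^{\frac{5}{2}}$ ($d{\left(I \right)} = I I \sqrt{2} \sqrt{I} = I^{2} \sqrt{2} \sqrt{I} = \sqrt{2} I^{\frac{5}{2}}$)
$v{\left(44,31 \right)} + d{\left(15 \right)} = \left(- \frac{2}{3} + 58 \cdot 44\right) + \sqrt{2} \cdot 15^{\frac{5}{2}} = \left(- \frac{2}{3} + 2552\right) + \sqrt{2} \cdot 225 \sqrt{15} = \frac{7654}{3} + 225 \sqrt{30}$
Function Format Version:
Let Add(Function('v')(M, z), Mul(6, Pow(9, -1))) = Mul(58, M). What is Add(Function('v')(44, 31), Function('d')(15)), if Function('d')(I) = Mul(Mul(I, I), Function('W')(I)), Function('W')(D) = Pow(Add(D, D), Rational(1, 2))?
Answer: Add(Rational(7654, 3), Mul(225, Pow(30, Rational(1, 2)))) ≈ 3783.7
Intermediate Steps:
Function('W')(D) = Mul(Pow(2, Rational(1, 2)), Pow(D, Rational(1, 2))) (Function('W')(D) = Pow(Mul(2, D), Rational(1, 2)) = Mul(Pow(2, Rational(1, 2)), Pow(D, Rational(1, 2))))
Function('v')(M, z) = Add(Rational(-2, 3), Mul(58, M))
Function('d')(I) = Mul(Pow(2, Rational(1, 2)), Pow(I, Rational(5, 2))) (Function('d')(I) = Mul(Mul(I, I), Mul(Pow(2, Rational(1, 2)), Pow(I, Rational(1, 2)))) = Mul(Pow(I, 2), Mul(Pow(2, Rational(1, 2)), Pow(I, Rational(1, 2)))) = Mul(Pow(2, Rational(1, 2)), Pow(I, Rational(5, 2))))
Add(Function('v')(44, 31), Function('d')(15)) = Add(Add(Rational(-2, 3), Mul(58, 44)), Mul(Pow(2, Rational(1, 2)), Pow(15, Rational(5, 2)))) = Add(Add(Rational(-2, 3), 2552), Mul(Pow(2, Rational(1, 2)), Mul(225, Pow(15, Rational(1, 2))))) = Add(Rational(7654, 3), Mul(225, Pow(30, Rational(1, 2))))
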